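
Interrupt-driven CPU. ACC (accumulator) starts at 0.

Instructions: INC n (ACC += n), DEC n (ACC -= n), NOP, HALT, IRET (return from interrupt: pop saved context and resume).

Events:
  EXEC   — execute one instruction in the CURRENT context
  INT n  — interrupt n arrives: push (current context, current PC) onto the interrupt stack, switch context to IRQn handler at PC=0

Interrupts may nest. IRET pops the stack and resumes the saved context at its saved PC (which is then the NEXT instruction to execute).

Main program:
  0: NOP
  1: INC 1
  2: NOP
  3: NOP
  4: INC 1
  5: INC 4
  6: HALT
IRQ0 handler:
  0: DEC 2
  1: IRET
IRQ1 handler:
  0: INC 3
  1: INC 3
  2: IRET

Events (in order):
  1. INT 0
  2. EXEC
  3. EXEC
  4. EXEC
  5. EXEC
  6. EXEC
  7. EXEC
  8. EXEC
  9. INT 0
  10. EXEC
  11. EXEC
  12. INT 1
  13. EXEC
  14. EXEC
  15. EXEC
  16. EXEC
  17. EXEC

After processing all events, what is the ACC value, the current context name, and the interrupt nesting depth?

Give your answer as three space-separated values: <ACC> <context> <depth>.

Answer: 8 MAIN 0

Derivation:
Event 1 (INT 0): INT 0 arrives: push (MAIN, PC=0), enter IRQ0 at PC=0 (depth now 1)
Event 2 (EXEC): [IRQ0] PC=0: DEC 2 -> ACC=-2
Event 3 (EXEC): [IRQ0] PC=1: IRET -> resume MAIN at PC=0 (depth now 0)
Event 4 (EXEC): [MAIN] PC=0: NOP
Event 5 (EXEC): [MAIN] PC=1: INC 1 -> ACC=-1
Event 6 (EXEC): [MAIN] PC=2: NOP
Event 7 (EXEC): [MAIN] PC=3: NOP
Event 8 (EXEC): [MAIN] PC=4: INC 1 -> ACC=0
Event 9 (INT 0): INT 0 arrives: push (MAIN, PC=5), enter IRQ0 at PC=0 (depth now 1)
Event 10 (EXEC): [IRQ0] PC=0: DEC 2 -> ACC=-2
Event 11 (EXEC): [IRQ0] PC=1: IRET -> resume MAIN at PC=5 (depth now 0)
Event 12 (INT 1): INT 1 arrives: push (MAIN, PC=5), enter IRQ1 at PC=0 (depth now 1)
Event 13 (EXEC): [IRQ1] PC=0: INC 3 -> ACC=1
Event 14 (EXEC): [IRQ1] PC=1: INC 3 -> ACC=4
Event 15 (EXEC): [IRQ1] PC=2: IRET -> resume MAIN at PC=5 (depth now 0)
Event 16 (EXEC): [MAIN] PC=5: INC 4 -> ACC=8
Event 17 (EXEC): [MAIN] PC=6: HALT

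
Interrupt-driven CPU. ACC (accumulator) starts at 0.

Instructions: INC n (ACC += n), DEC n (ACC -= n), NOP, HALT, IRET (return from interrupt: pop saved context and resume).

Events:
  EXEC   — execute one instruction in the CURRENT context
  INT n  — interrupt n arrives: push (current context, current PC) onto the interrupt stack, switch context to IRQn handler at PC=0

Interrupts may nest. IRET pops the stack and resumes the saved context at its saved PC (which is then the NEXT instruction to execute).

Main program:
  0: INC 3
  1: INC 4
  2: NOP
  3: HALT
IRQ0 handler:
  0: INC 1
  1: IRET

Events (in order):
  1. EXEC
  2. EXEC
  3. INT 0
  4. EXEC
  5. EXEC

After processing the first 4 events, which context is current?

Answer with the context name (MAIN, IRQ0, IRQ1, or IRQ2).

Answer: IRQ0

Derivation:
Event 1 (EXEC): [MAIN] PC=0: INC 3 -> ACC=3
Event 2 (EXEC): [MAIN] PC=1: INC 4 -> ACC=7
Event 3 (INT 0): INT 0 arrives: push (MAIN, PC=2), enter IRQ0 at PC=0 (depth now 1)
Event 4 (EXEC): [IRQ0] PC=0: INC 1 -> ACC=8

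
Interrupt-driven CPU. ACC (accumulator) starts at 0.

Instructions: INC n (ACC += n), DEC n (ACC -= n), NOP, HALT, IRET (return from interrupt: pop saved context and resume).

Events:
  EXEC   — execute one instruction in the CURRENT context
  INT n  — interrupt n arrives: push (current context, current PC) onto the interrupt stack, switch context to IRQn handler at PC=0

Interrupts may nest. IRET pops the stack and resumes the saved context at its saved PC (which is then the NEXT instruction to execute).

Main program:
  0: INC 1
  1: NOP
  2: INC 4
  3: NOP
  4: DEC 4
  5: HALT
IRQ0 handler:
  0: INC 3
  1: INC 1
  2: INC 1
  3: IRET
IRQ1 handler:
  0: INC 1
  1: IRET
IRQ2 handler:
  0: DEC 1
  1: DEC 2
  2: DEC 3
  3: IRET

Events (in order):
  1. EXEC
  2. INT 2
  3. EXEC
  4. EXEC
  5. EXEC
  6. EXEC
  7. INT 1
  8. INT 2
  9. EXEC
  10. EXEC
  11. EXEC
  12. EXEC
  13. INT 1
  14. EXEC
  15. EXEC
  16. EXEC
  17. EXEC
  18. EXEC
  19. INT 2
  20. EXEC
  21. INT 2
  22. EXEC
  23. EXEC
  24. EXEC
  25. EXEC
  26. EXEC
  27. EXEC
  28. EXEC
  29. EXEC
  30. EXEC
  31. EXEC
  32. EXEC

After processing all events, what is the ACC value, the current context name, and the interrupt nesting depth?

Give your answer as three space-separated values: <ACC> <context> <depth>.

Event 1 (EXEC): [MAIN] PC=0: INC 1 -> ACC=1
Event 2 (INT 2): INT 2 arrives: push (MAIN, PC=1), enter IRQ2 at PC=0 (depth now 1)
Event 3 (EXEC): [IRQ2] PC=0: DEC 1 -> ACC=0
Event 4 (EXEC): [IRQ2] PC=1: DEC 2 -> ACC=-2
Event 5 (EXEC): [IRQ2] PC=2: DEC 3 -> ACC=-5
Event 6 (EXEC): [IRQ2] PC=3: IRET -> resume MAIN at PC=1 (depth now 0)
Event 7 (INT 1): INT 1 arrives: push (MAIN, PC=1), enter IRQ1 at PC=0 (depth now 1)
Event 8 (INT 2): INT 2 arrives: push (IRQ1, PC=0), enter IRQ2 at PC=0 (depth now 2)
Event 9 (EXEC): [IRQ2] PC=0: DEC 1 -> ACC=-6
Event 10 (EXEC): [IRQ2] PC=1: DEC 2 -> ACC=-8
Event 11 (EXEC): [IRQ2] PC=2: DEC 3 -> ACC=-11
Event 12 (EXEC): [IRQ2] PC=3: IRET -> resume IRQ1 at PC=0 (depth now 1)
Event 13 (INT 1): INT 1 arrives: push (IRQ1, PC=0), enter IRQ1 at PC=0 (depth now 2)
Event 14 (EXEC): [IRQ1] PC=0: INC 1 -> ACC=-10
Event 15 (EXEC): [IRQ1] PC=1: IRET -> resume IRQ1 at PC=0 (depth now 1)
Event 16 (EXEC): [IRQ1] PC=0: INC 1 -> ACC=-9
Event 17 (EXEC): [IRQ1] PC=1: IRET -> resume MAIN at PC=1 (depth now 0)
Event 18 (EXEC): [MAIN] PC=1: NOP
Event 19 (INT 2): INT 2 arrives: push (MAIN, PC=2), enter IRQ2 at PC=0 (depth now 1)
Event 20 (EXEC): [IRQ2] PC=0: DEC 1 -> ACC=-10
Event 21 (INT 2): INT 2 arrives: push (IRQ2, PC=1), enter IRQ2 at PC=0 (depth now 2)
Event 22 (EXEC): [IRQ2] PC=0: DEC 1 -> ACC=-11
Event 23 (EXEC): [IRQ2] PC=1: DEC 2 -> ACC=-13
Event 24 (EXEC): [IRQ2] PC=2: DEC 3 -> ACC=-16
Event 25 (EXEC): [IRQ2] PC=3: IRET -> resume IRQ2 at PC=1 (depth now 1)
Event 26 (EXEC): [IRQ2] PC=1: DEC 2 -> ACC=-18
Event 27 (EXEC): [IRQ2] PC=2: DEC 3 -> ACC=-21
Event 28 (EXEC): [IRQ2] PC=3: IRET -> resume MAIN at PC=2 (depth now 0)
Event 29 (EXEC): [MAIN] PC=2: INC 4 -> ACC=-17
Event 30 (EXEC): [MAIN] PC=3: NOP
Event 31 (EXEC): [MAIN] PC=4: DEC 4 -> ACC=-21
Event 32 (EXEC): [MAIN] PC=5: HALT

Answer: -21 MAIN 0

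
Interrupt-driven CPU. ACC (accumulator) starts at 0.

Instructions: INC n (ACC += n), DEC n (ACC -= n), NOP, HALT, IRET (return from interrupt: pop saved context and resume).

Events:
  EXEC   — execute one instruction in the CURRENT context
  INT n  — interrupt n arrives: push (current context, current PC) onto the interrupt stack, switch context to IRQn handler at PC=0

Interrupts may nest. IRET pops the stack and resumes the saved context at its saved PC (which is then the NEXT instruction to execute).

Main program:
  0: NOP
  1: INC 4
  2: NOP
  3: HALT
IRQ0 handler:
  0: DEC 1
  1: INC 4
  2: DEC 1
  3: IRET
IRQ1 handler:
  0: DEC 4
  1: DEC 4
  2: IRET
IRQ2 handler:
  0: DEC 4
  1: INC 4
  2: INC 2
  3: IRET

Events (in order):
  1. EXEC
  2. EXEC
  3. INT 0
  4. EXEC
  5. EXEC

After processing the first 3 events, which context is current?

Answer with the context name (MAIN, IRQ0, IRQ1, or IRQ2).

Event 1 (EXEC): [MAIN] PC=0: NOP
Event 2 (EXEC): [MAIN] PC=1: INC 4 -> ACC=4
Event 3 (INT 0): INT 0 arrives: push (MAIN, PC=2), enter IRQ0 at PC=0 (depth now 1)

Answer: IRQ0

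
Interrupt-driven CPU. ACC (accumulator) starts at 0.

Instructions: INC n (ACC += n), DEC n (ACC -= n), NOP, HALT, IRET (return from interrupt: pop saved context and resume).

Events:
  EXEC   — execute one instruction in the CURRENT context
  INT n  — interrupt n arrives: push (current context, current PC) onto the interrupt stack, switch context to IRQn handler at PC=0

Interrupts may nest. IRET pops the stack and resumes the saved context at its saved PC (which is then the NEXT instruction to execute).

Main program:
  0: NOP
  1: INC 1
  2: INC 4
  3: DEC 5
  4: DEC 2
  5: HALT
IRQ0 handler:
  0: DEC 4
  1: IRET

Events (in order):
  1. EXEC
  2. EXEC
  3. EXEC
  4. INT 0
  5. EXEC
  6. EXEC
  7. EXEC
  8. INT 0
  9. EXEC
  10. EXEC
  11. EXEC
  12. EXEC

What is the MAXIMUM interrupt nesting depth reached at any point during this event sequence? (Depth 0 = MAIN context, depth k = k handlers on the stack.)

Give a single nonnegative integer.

Answer: 1

Derivation:
Event 1 (EXEC): [MAIN] PC=0: NOP [depth=0]
Event 2 (EXEC): [MAIN] PC=1: INC 1 -> ACC=1 [depth=0]
Event 3 (EXEC): [MAIN] PC=2: INC 4 -> ACC=5 [depth=0]
Event 4 (INT 0): INT 0 arrives: push (MAIN, PC=3), enter IRQ0 at PC=0 (depth now 1) [depth=1]
Event 5 (EXEC): [IRQ0] PC=0: DEC 4 -> ACC=1 [depth=1]
Event 6 (EXEC): [IRQ0] PC=1: IRET -> resume MAIN at PC=3 (depth now 0) [depth=0]
Event 7 (EXEC): [MAIN] PC=3: DEC 5 -> ACC=-4 [depth=0]
Event 8 (INT 0): INT 0 arrives: push (MAIN, PC=4), enter IRQ0 at PC=0 (depth now 1) [depth=1]
Event 9 (EXEC): [IRQ0] PC=0: DEC 4 -> ACC=-8 [depth=1]
Event 10 (EXEC): [IRQ0] PC=1: IRET -> resume MAIN at PC=4 (depth now 0) [depth=0]
Event 11 (EXEC): [MAIN] PC=4: DEC 2 -> ACC=-10 [depth=0]
Event 12 (EXEC): [MAIN] PC=5: HALT [depth=0]
Max depth observed: 1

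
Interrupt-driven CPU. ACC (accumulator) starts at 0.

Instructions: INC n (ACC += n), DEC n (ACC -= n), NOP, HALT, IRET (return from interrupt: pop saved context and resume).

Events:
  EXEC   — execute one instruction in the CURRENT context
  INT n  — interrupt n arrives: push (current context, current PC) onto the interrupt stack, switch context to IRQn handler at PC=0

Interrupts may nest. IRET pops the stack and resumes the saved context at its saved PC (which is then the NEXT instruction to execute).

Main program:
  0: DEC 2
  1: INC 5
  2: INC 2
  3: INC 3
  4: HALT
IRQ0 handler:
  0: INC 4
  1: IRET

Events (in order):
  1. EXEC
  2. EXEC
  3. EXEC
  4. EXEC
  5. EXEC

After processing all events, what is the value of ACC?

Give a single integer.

Answer: 8

Derivation:
Event 1 (EXEC): [MAIN] PC=0: DEC 2 -> ACC=-2
Event 2 (EXEC): [MAIN] PC=1: INC 5 -> ACC=3
Event 3 (EXEC): [MAIN] PC=2: INC 2 -> ACC=5
Event 4 (EXEC): [MAIN] PC=3: INC 3 -> ACC=8
Event 5 (EXEC): [MAIN] PC=4: HALT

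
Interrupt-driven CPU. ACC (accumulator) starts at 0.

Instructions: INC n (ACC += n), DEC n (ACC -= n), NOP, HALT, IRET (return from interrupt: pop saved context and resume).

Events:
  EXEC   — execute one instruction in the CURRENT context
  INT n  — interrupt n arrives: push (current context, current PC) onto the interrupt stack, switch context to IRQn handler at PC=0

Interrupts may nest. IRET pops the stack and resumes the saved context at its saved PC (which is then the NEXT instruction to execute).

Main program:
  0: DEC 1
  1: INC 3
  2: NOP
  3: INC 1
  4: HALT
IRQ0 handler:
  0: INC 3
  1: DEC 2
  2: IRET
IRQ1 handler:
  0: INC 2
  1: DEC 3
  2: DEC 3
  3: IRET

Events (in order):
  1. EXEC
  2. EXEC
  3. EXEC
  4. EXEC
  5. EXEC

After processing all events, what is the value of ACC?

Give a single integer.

Answer: 3

Derivation:
Event 1 (EXEC): [MAIN] PC=0: DEC 1 -> ACC=-1
Event 2 (EXEC): [MAIN] PC=1: INC 3 -> ACC=2
Event 3 (EXEC): [MAIN] PC=2: NOP
Event 4 (EXEC): [MAIN] PC=3: INC 1 -> ACC=3
Event 5 (EXEC): [MAIN] PC=4: HALT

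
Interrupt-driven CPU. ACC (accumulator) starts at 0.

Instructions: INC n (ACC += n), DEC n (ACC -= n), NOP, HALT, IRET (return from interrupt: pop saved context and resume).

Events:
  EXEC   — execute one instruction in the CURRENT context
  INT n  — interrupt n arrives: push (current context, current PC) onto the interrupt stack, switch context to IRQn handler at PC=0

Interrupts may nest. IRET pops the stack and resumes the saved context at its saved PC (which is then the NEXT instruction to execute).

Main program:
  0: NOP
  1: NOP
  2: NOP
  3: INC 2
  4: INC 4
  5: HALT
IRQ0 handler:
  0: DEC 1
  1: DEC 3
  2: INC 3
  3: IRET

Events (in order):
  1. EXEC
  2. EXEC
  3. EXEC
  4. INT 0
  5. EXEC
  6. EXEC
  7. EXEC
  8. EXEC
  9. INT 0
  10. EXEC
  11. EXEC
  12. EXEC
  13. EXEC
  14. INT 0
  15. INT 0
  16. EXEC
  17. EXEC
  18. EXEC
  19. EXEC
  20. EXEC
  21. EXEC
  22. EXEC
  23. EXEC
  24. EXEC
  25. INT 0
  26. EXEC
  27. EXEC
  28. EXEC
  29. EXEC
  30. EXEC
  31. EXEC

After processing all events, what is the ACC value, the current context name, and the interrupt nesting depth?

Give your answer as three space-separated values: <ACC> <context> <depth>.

Answer: 1 MAIN 0

Derivation:
Event 1 (EXEC): [MAIN] PC=0: NOP
Event 2 (EXEC): [MAIN] PC=1: NOP
Event 3 (EXEC): [MAIN] PC=2: NOP
Event 4 (INT 0): INT 0 arrives: push (MAIN, PC=3), enter IRQ0 at PC=0 (depth now 1)
Event 5 (EXEC): [IRQ0] PC=0: DEC 1 -> ACC=-1
Event 6 (EXEC): [IRQ0] PC=1: DEC 3 -> ACC=-4
Event 7 (EXEC): [IRQ0] PC=2: INC 3 -> ACC=-1
Event 8 (EXEC): [IRQ0] PC=3: IRET -> resume MAIN at PC=3 (depth now 0)
Event 9 (INT 0): INT 0 arrives: push (MAIN, PC=3), enter IRQ0 at PC=0 (depth now 1)
Event 10 (EXEC): [IRQ0] PC=0: DEC 1 -> ACC=-2
Event 11 (EXEC): [IRQ0] PC=1: DEC 3 -> ACC=-5
Event 12 (EXEC): [IRQ0] PC=2: INC 3 -> ACC=-2
Event 13 (EXEC): [IRQ0] PC=3: IRET -> resume MAIN at PC=3 (depth now 0)
Event 14 (INT 0): INT 0 arrives: push (MAIN, PC=3), enter IRQ0 at PC=0 (depth now 1)
Event 15 (INT 0): INT 0 arrives: push (IRQ0, PC=0), enter IRQ0 at PC=0 (depth now 2)
Event 16 (EXEC): [IRQ0] PC=0: DEC 1 -> ACC=-3
Event 17 (EXEC): [IRQ0] PC=1: DEC 3 -> ACC=-6
Event 18 (EXEC): [IRQ0] PC=2: INC 3 -> ACC=-3
Event 19 (EXEC): [IRQ0] PC=3: IRET -> resume IRQ0 at PC=0 (depth now 1)
Event 20 (EXEC): [IRQ0] PC=0: DEC 1 -> ACC=-4
Event 21 (EXEC): [IRQ0] PC=1: DEC 3 -> ACC=-7
Event 22 (EXEC): [IRQ0] PC=2: INC 3 -> ACC=-4
Event 23 (EXEC): [IRQ0] PC=3: IRET -> resume MAIN at PC=3 (depth now 0)
Event 24 (EXEC): [MAIN] PC=3: INC 2 -> ACC=-2
Event 25 (INT 0): INT 0 arrives: push (MAIN, PC=4), enter IRQ0 at PC=0 (depth now 1)
Event 26 (EXEC): [IRQ0] PC=0: DEC 1 -> ACC=-3
Event 27 (EXEC): [IRQ0] PC=1: DEC 3 -> ACC=-6
Event 28 (EXEC): [IRQ0] PC=2: INC 3 -> ACC=-3
Event 29 (EXEC): [IRQ0] PC=3: IRET -> resume MAIN at PC=4 (depth now 0)
Event 30 (EXEC): [MAIN] PC=4: INC 4 -> ACC=1
Event 31 (EXEC): [MAIN] PC=5: HALT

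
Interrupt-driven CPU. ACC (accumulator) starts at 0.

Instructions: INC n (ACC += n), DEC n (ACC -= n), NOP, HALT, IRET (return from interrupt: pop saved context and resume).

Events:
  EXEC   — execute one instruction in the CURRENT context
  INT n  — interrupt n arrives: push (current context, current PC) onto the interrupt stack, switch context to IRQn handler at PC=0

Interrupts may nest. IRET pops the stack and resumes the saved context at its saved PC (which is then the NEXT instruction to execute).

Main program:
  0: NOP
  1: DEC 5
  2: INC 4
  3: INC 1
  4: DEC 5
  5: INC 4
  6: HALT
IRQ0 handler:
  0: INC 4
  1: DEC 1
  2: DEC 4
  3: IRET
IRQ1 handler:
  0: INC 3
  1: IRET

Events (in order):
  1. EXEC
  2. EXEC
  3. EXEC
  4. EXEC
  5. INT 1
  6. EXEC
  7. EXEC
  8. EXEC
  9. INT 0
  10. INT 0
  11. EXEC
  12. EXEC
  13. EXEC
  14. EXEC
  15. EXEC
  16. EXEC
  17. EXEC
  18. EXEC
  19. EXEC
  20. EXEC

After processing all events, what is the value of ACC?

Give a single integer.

Answer: 0

Derivation:
Event 1 (EXEC): [MAIN] PC=0: NOP
Event 2 (EXEC): [MAIN] PC=1: DEC 5 -> ACC=-5
Event 3 (EXEC): [MAIN] PC=2: INC 4 -> ACC=-1
Event 4 (EXEC): [MAIN] PC=3: INC 1 -> ACC=0
Event 5 (INT 1): INT 1 arrives: push (MAIN, PC=4), enter IRQ1 at PC=0 (depth now 1)
Event 6 (EXEC): [IRQ1] PC=0: INC 3 -> ACC=3
Event 7 (EXEC): [IRQ1] PC=1: IRET -> resume MAIN at PC=4 (depth now 0)
Event 8 (EXEC): [MAIN] PC=4: DEC 5 -> ACC=-2
Event 9 (INT 0): INT 0 arrives: push (MAIN, PC=5), enter IRQ0 at PC=0 (depth now 1)
Event 10 (INT 0): INT 0 arrives: push (IRQ0, PC=0), enter IRQ0 at PC=0 (depth now 2)
Event 11 (EXEC): [IRQ0] PC=0: INC 4 -> ACC=2
Event 12 (EXEC): [IRQ0] PC=1: DEC 1 -> ACC=1
Event 13 (EXEC): [IRQ0] PC=2: DEC 4 -> ACC=-3
Event 14 (EXEC): [IRQ0] PC=3: IRET -> resume IRQ0 at PC=0 (depth now 1)
Event 15 (EXEC): [IRQ0] PC=0: INC 4 -> ACC=1
Event 16 (EXEC): [IRQ0] PC=1: DEC 1 -> ACC=0
Event 17 (EXEC): [IRQ0] PC=2: DEC 4 -> ACC=-4
Event 18 (EXEC): [IRQ0] PC=3: IRET -> resume MAIN at PC=5 (depth now 0)
Event 19 (EXEC): [MAIN] PC=5: INC 4 -> ACC=0
Event 20 (EXEC): [MAIN] PC=6: HALT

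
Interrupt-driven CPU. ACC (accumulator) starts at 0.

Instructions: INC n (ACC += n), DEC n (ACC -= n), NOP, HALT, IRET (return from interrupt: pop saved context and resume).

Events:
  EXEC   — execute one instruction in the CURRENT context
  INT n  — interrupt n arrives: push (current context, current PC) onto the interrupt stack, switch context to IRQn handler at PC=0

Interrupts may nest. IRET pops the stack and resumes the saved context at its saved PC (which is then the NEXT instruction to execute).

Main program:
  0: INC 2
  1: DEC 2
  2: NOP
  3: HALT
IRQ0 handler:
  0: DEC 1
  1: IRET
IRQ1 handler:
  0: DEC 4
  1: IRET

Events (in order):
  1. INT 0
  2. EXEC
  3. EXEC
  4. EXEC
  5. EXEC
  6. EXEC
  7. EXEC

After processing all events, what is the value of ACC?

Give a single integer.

Event 1 (INT 0): INT 0 arrives: push (MAIN, PC=0), enter IRQ0 at PC=0 (depth now 1)
Event 2 (EXEC): [IRQ0] PC=0: DEC 1 -> ACC=-1
Event 3 (EXEC): [IRQ0] PC=1: IRET -> resume MAIN at PC=0 (depth now 0)
Event 4 (EXEC): [MAIN] PC=0: INC 2 -> ACC=1
Event 5 (EXEC): [MAIN] PC=1: DEC 2 -> ACC=-1
Event 6 (EXEC): [MAIN] PC=2: NOP
Event 7 (EXEC): [MAIN] PC=3: HALT

Answer: -1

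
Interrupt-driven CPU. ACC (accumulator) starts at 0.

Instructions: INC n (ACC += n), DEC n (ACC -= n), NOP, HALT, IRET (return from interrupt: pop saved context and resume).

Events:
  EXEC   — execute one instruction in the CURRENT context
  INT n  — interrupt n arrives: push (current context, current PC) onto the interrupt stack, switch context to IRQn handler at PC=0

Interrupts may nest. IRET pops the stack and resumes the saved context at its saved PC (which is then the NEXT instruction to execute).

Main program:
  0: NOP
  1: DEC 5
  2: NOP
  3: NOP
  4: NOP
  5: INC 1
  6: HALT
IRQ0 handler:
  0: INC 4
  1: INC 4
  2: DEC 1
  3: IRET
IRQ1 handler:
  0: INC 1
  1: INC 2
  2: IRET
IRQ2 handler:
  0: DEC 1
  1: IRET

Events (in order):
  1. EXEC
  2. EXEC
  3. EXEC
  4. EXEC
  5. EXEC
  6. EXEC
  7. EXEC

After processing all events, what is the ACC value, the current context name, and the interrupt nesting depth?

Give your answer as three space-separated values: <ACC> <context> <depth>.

Event 1 (EXEC): [MAIN] PC=0: NOP
Event 2 (EXEC): [MAIN] PC=1: DEC 5 -> ACC=-5
Event 3 (EXEC): [MAIN] PC=2: NOP
Event 4 (EXEC): [MAIN] PC=3: NOP
Event 5 (EXEC): [MAIN] PC=4: NOP
Event 6 (EXEC): [MAIN] PC=5: INC 1 -> ACC=-4
Event 7 (EXEC): [MAIN] PC=6: HALT

Answer: -4 MAIN 0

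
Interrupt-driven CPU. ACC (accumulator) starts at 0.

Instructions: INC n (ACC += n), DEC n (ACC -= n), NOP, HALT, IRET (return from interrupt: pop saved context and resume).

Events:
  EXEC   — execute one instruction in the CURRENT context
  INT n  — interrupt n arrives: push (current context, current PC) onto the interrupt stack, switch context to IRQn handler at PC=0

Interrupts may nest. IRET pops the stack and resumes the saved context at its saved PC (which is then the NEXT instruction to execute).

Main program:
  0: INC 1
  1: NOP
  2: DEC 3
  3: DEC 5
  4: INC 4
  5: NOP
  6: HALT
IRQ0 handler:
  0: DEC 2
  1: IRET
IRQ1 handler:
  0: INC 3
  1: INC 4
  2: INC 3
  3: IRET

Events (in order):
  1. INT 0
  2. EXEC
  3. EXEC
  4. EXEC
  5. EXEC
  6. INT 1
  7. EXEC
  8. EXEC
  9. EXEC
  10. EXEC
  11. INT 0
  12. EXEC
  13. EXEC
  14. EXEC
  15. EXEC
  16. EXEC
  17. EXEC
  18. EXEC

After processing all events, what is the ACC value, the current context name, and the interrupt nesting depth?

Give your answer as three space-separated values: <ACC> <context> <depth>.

Answer: 3 MAIN 0

Derivation:
Event 1 (INT 0): INT 0 arrives: push (MAIN, PC=0), enter IRQ0 at PC=0 (depth now 1)
Event 2 (EXEC): [IRQ0] PC=0: DEC 2 -> ACC=-2
Event 3 (EXEC): [IRQ0] PC=1: IRET -> resume MAIN at PC=0 (depth now 0)
Event 4 (EXEC): [MAIN] PC=0: INC 1 -> ACC=-1
Event 5 (EXEC): [MAIN] PC=1: NOP
Event 6 (INT 1): INT 1 arrives: push (MAIN, PC=2), enter IRQ1 at PC=0 (depth now 1)
Event 7 (EXEC): [IRQ1] PC=0: INC 3 -> ACC=2
Event 8 (EXEC): [IRQ1] PC=1: INC 4 -> ACC=6
Event 9 (EXEC): [IRQ1] PC=2: INC 3 -> ACC=9
Event 10 (EXEC): [IRQ1] PC=3: IRET -> resume MAIN at PC=2 (depth now 0)
Event 11 (INT 0): INT 0 arrives: push (MAIN, PC=2), enter IRQ0 at PC=0 (depth now 1)
Event 12 (EXEC): [IRQ0] PC=0: DEC 2 -> ACC=7
Event 13 (EXEC): [IRQ0] PC=1: IRET -> resume MAIN at PC=2 (depth now 0)
Event 14 (EXEC): [MAIN] PC=2: DEC 3 -> ACC=4
Event 15 (EXEC): [MAIN] PC=3: DEC 5 -> ACC=-1
Event 16 (EXEC): [MAIN] PC=4: INC 4 -> ACC=3
Event 17 (EXEC): [MAIN] PC=5: NOP
Event 18 (EXEC): [MAIN] PC=6: HALT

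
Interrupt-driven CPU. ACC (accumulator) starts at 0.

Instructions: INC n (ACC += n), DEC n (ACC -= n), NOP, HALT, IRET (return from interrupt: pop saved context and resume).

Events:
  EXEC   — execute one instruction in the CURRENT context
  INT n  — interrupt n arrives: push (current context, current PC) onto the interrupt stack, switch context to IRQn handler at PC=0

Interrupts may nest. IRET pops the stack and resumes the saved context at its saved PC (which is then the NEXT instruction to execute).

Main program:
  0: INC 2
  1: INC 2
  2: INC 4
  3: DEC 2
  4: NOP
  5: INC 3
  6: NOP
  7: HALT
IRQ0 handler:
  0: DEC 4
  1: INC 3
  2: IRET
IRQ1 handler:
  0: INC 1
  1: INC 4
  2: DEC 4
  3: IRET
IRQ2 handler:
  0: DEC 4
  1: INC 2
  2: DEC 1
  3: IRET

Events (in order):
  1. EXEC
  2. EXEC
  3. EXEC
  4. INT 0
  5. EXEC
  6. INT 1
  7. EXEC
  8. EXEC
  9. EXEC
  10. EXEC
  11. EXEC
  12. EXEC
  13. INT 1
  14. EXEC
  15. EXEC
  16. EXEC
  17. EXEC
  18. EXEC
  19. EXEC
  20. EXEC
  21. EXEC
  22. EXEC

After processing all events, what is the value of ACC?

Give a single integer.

Answer: 10

Derivation:
Event 1 (EXEC): [MAIN] PC=0: INC 2 -> ACC=2
Event 2 (EXEC): [MAIN] PC=1: INC 2 -> ACC=4
Event 3 (EXEC): [MAIN] PC=2: INC 4 -> ACC=8
Event 4 (INT 0): INT 0 arrives: push (MAIN, PC=3), enter IRQ0 at PC=0 (depth now 1)
Event 5 (EXEC): [IRQ0] PC=0: DEC 4 -> ACC=4
Event 6 (INT 1): INT 1 arrives: push (IRQ0, PC=1), enter IRQ1 at PC=0 (depth now 2)
Event 7 (EXEC): [IRQ1] PC=0: INC 1 -> ACC=5
Event 8 (EXEC): [IRQ1] PC=1: INC 4 -> ACC=9
Event 9 (EXEC): [IRQ1] PC=2: DEC 4 -> ACC=5
Event 10 (EXEC): [IRQ1] PC=3: IRET -> resume IRQ0 at PC=1 (depth now 1)
Event 11 (EXEC): [IRQ0] PC=1: INC 3 -> ACC=8
Event 12 (EXEC): [IRQ0] PC=2: IRET -> resume MAIN at PC=3 (depth now 0)
Event 13 (INT 1): INT 1 arrives: push (MAIN, PC=3), enter IRQ1 at PC=0 (depth now 1)
Event 14 (EXEC): [IRQ1] PC=0: INC 1 -> ACC=9
Event 15 (EXEC): [IRQ1] PC=1: INC 4 -> ACC=13
Event 16 (EXEC): [IRQ1] PC=2: DEC 4 -> ACC=9
Event 17 (EXEC): [IRQ1] PC=3: IRET -> resume MAIN at PC=3 (depth now 0)
Event 18 (EXEC): [MAIN] PC=3: DEC 2 -> ACC=7
Event 19 (EXEC): [MAIN] PC=4: NOP
Event 20 (EXEC): [MAIN] PC=5: INC 3 -> ACC=10
Event 21 (EXEC): [MAIN] PC=6: NOP
Event 22 (EXEC): [MAIN] PC=7: HALT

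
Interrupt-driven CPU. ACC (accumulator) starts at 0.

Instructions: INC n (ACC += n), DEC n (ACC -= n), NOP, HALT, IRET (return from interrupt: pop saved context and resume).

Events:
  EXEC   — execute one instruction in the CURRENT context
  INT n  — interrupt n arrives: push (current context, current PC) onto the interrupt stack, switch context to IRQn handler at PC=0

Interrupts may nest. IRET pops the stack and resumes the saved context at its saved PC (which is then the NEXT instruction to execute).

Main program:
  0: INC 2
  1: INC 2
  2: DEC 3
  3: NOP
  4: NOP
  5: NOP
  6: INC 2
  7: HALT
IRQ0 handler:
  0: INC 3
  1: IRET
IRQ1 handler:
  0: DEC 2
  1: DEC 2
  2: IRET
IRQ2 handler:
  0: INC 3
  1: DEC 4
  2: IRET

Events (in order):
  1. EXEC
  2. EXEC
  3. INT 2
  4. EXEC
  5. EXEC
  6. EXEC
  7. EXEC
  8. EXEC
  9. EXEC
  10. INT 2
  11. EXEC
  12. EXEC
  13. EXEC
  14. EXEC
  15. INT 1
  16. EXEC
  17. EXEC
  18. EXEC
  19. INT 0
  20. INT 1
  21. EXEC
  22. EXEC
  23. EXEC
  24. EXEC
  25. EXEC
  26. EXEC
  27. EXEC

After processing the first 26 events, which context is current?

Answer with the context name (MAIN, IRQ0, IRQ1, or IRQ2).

Answer: MAIN

Derivation:
Event 1 (EXEC): [MAIN] PC=0: INC 2 -> ACC=2
Event 2 (EXEC): [MAIN] PC=1: INC 2 -> ACC=4
Event 3 (INT 2): INT 2 arrives: push (MAIN, PC=2), enter IRQ2 at PC=0 (depth now 1)
Event 4 (EXEC): [IRQ2] PC=0: INC 3 -> ACC=7
Event 5 (EXEC): [IRQ2] PC=1: DEC 4 -> ACC=3
Event 6 (EXEC): [IRQ2] PC=2: IRET -> resume MAIN at PC=2 (depth now 0)
Event 7 (EXEC): [MAIN] PC=2: DEC 3 -> ACC=0
Event 8 (EXEC): [MAIN] PC=3: NOP
Event 9 (EXEC): [MAIN] PC=4: NOP
Event 10 (INT 2): INT 2 arrives: push (MAIN, PC=5), enter IRQ2 at PC=0 (depth now 1)
Event 11 (EXEC): [IRQ2] PC=0: INC 3 -> ACC=3
Event 12 (EXEC): [IRQ2] PC=1: DEC 4 -> ACC=-1
Event 13 (EXEC): [IRQ2] PC=2: IRET -> resume MAIN at PC=5 (depth now 0)
Event 14 (EXEC): [MAIN] PC=5: NOP
Event 15 (INT 1): INT 1 arrives: push (MAIN, PC=6), enter IRQ1 at PC=0 (depth now 1)
Event 16 (EXEC): [IRQ1] PC=0: DEC 2 -> ACC=-3
Event 17 (EXEC): [IRQ1] PC=1: DEC 2 -> ACC=-5
Event 18 (EXEC): [IRQ1] PC=2: IRET -> resume MAIN at PC=6 (depth now 0)
Event 19 (INT 0): INT 0 arrives: push (MAIN, PC=6), enter IRQ0 at PC=0 (depth now 1)
Event 20 (INT 1): INT 1 arrives: push (IRQ0, PC=0), enter IRQ1 at PC=0 (depth now 2)
Event 21 (EXEC): [IRQ1] PC=0: DEC 2 -> ACC=-7
Event 22 (EXEC): [IRQ1] PC=1: DEC 2 -> ACC=-9
Event 23 (EXEC): [IRQ1] PC=2: IRET -> resume IRQ0 at PC=0 (depth now 1)
Event 24 (EXEC): [IRQ0] PC=0: INC 3 -> ACC=-6
Event 25 (EXEC): [IRQ0] PC=1: IRET -> resume MAIN at PC=6 (depth now 0)
Event 26 (EXEC): [MAIN] PC=6: INC 2 -> ACC=-4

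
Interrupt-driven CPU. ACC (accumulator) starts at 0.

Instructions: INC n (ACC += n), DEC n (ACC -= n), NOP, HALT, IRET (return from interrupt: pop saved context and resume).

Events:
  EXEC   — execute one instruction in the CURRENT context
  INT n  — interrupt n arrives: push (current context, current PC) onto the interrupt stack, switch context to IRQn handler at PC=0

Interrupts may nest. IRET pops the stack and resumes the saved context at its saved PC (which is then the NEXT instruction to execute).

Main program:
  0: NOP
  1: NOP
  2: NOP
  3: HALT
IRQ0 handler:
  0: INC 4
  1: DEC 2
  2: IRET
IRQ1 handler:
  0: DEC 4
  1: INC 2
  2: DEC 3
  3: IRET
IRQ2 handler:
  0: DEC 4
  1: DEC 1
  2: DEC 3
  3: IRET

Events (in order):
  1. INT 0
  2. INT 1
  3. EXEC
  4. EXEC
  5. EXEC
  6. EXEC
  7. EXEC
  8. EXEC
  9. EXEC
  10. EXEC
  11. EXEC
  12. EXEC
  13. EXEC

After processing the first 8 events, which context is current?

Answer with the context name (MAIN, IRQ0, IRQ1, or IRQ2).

Answer: IRQ0

Derivation:
Event 1 (INT 0): INT 0 arrives: push (MAIN, PC=0), enter IRQ0 at PC=0 (depth now 1)
Event 2 (INT 1): INT 1 arrives: push (IRQ0, PC=0), enter IRQ1 at PC=0 (depth now 2)
Event 3 (EXEC): [IRQ1] PC=0: DEC 4 -> ACC=-4
Event 4 (EXEC): [IRQ1] PC=1: INC 2 -> ACC=-2
Event 5 (EXEC): [IRQ1] PC=2: DEC 3 -> ACC=-5
Event 6 (EXEC): [IRQ1] PC=3: IRET -> resume IRQ0 at PC=0 (depth now 1)
Event 7 (EXEC): [IRQ0] PC=0: INC 4 -> ACC=-1
Event 8 (EXEC): [IRQ0] PC=1: DEC 2 -> ACC=-3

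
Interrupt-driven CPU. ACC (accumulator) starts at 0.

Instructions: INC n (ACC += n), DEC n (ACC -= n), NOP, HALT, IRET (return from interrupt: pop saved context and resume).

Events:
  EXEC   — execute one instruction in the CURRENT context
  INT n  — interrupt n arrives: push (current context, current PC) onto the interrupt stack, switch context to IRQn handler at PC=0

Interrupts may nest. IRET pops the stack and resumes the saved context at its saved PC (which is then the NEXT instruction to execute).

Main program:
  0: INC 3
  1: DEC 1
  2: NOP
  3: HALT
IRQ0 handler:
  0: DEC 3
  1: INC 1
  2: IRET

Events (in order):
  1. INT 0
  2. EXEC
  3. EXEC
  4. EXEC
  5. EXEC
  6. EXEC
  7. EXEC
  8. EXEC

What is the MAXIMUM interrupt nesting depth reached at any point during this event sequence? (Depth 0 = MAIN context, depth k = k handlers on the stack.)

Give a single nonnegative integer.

Event 1 (INT 0): INT 0 arrives: push (MAIN, PC=0), enter IRQ0 at PC=0 (depth now 1) [depth=1]
Event 2 (EXEC): [IRQ0] PC=0: DEC 3 -> ACC=-3 [depth=1]
Event 3 (EXEC): [IRQ0] PC=1: INC 1 -> ACC=-2 [depth=1]
Event 4 (EXEC): [IRQ0] PC=2: IRET -> resume MAIN at PC=0 (depth now 0) [depth=0]
Event 5 (EXEC): [MAIN] PC=0: INC 3 -> ACC=1 [depth=0]
Event 6 (EXEC): [MAIN] PC=1: DEC 1 -> ACC=0 [depth=0]
Event 7 (EXEC): [MAIN] PC=2: NOP [depth=0]
Event 8 (EXEC): [MAIN] PC=3: HALT [depth=0]
Max depth observed: 1

Answer: 1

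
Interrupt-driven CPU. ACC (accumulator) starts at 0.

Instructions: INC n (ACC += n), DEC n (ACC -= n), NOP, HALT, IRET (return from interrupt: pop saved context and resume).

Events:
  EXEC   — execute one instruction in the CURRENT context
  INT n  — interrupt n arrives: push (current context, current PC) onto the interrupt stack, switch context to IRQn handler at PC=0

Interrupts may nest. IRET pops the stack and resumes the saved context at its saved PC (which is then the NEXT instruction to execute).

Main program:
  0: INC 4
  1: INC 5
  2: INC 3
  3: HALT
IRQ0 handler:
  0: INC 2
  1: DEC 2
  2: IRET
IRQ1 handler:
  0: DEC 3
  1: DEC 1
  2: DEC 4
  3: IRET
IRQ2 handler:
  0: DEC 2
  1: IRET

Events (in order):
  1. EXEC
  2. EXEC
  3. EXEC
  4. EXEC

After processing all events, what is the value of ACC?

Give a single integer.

Event 1 (EXEC): [MAIN] PC=0: INC 4 -> ACC=4
Event 2 (EXEC): [MAIN] PC=1: INC 5 -> ACC=9
Event 3 (EXEC): [MAIN] PC=2: INC 3 -> ACC=12
Event 4 (EXEC): [MAIN] PC=3: HALT

Answer: 12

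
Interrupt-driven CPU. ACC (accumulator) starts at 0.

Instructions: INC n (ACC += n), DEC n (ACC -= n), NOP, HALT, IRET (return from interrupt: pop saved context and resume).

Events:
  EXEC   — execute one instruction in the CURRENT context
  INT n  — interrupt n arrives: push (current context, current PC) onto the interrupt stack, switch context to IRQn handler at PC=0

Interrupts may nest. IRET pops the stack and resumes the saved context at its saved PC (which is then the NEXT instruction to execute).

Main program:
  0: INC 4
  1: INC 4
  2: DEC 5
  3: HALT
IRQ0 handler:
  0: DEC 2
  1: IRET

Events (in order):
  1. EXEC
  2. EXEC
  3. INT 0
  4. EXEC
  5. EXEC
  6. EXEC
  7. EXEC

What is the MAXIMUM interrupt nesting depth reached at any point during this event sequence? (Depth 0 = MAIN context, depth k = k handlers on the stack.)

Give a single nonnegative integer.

Event 1 (EXEC): [MAIN] PC=0: INC 4 -> ACC=4 [depth=0]
Event 2 (EXEC): [MAIN] PC=1: INC 4 -> ACC=8 [depth=0]
Event 3 (INT 0): INT 0 arrives: push (MAIN, PC=2), enter IRQ0 at PC=0 (depth now 1) [depth=1]
Event 4 (EXEC): [IRQ0] PC=0: DEC 2 -> ACC=6 [depth=1]
Event 5 (EXEC): [IRQ0] PC=1: IRET -> resume MAIN at PC=2 (depth now 0) [depth=0]
Event 6 (EXEC): [MAIN] PC=2: DEC 5 -> ACC=1 [depth=0]
Event 7 (EXEC): [MAIN] PC=3: HALT [depth=0]
Max depth observed: 1

Answer: 1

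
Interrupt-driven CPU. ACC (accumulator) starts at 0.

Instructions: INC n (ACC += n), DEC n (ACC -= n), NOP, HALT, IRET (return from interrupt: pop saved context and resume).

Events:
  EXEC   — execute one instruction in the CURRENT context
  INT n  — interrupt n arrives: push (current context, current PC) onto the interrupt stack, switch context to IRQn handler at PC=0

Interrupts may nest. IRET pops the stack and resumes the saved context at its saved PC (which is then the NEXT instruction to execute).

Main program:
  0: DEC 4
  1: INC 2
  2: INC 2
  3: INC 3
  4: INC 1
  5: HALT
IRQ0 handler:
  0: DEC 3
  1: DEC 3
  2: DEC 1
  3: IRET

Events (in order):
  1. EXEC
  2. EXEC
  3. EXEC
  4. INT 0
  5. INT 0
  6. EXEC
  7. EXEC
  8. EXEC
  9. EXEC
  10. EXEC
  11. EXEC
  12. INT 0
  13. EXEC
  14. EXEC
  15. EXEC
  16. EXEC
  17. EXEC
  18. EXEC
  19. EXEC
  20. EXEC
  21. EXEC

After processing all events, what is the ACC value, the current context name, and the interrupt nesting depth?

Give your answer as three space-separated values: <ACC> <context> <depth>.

Answer: -17 MAIN 0

Derivation:
Event 1 (EXEC): [MAIN] PC=0: DEC 4 -> ACC=-4
Event 2 (EXEC): [MAIN] PC=1: INC 2 -> ACC=-2
Event 3 (EXEC): [MAIN] PC=2: INC 2 -> ACC=0
Event 4 (INT 0): INT 0 arrives: push (MAIN, PC=3), enter IRQ0 at PC=0 (depth now 1)
Event 5 (INT 0): INT 0 arrives: push (IRQ0, PC=0), enter IRQ0 at PC=0 (depth now 2)
Event 6 (EXEC): [IRQ0] PC=0: DEC 3 -> ACC=-3
Event 7 (EXEC): [IRQ0] PC=1: DEC 3 -> ACC=-6
Event 8 (EXEC): [IRQ0] PC=2: DEC 1 -> ACC=-7
Event 9 (EXEC): [IRQ0] PC=3: IRET -> resume IRQ0 at PC=0 (depth now 1)
Event 10 (EXEC): [IRQ0] PC=0: DEC 3 -> ACC=-10
Event 11 (EXEC): [IRQ0] PC=1: DEC 3 -> ACC=-13
Event 12 (INT 0): INT 0 arrives: push (IRQ0, PC=2), enter IRQ0 at PC=0 (depth now 2)
Event 13 (EXEC): [IRQ0] PC=0: DEC 3 -> ACC=-16
Event 14 (EXEC): [IRQ0] PC=1: DEC 3 -> ACC=-19
Event 15 (EXEC): [IRQ0] PC=2: DEC 1 -> ACC=-20
Event 16 (EXEC): [IRQ0] PC=3: IRET -> resume IRQ0 at PC=2 (depth now 1)
Event 17 (EXEC): [IRQ0] PC=2: DEC 1 -> ACC=-21
Event 18 (EXEC): [IRQ0] PC=3: IRET -> resume MAIN at PC=3 (depth now 0)
Event 19 (EXEC): [MAIN] PC=3: INC 3 -> ACC=-18
Event 20 (EXEC): [MAIN] PC=4: INC 1 -> ACC=-17
Event 21 (EXEC): [MAIN] PC=5: HALT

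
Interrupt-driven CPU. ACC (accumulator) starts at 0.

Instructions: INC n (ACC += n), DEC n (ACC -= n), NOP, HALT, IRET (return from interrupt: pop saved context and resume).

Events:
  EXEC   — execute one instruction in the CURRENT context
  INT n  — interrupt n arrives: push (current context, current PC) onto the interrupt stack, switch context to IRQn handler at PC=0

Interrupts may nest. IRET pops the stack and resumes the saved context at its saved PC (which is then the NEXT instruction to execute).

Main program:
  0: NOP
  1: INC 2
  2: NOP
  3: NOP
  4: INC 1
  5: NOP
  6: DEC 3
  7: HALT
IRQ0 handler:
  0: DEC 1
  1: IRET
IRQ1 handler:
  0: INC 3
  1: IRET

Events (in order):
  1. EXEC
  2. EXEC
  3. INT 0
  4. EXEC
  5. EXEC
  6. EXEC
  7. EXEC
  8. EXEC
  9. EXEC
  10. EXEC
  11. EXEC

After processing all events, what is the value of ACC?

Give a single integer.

Answer: -1

Derivation:
Event 1 (EXEC): [MAIN] PC=0: NOP
Event 2 (EXEC): [MAIN] PC=1: INC 2 -> ACC=2
Event 3 (INT 0): INT 0 arrives: push (MAIN, PC=2), enter IRQ0 at PC=0 (depth now 1)
Event 4 (EXEC): [IRQ0] PC=0: DEC 1 -> ACC=1
Event 5 (EXEC): [IRQ0] PC=1: IRET -> resume MAIN at PC=2 (depth now 0)
Event 6 (EXEC): [MAIN] PC=2: NOP
Event 7 (EXEC): [MAIN] PC=3: NOP
Event 8 (EXEC): [MAIN] PC=4: INC 1 -> ACC=2
Event 9 (EXEC): [MAIN] PC=5: NOP
Event 10 (EXEC): [MAIN] PC=6: DEC 3 -> ACC=-1
Event 11 (EXEC): [MAIN] PC=7: HALT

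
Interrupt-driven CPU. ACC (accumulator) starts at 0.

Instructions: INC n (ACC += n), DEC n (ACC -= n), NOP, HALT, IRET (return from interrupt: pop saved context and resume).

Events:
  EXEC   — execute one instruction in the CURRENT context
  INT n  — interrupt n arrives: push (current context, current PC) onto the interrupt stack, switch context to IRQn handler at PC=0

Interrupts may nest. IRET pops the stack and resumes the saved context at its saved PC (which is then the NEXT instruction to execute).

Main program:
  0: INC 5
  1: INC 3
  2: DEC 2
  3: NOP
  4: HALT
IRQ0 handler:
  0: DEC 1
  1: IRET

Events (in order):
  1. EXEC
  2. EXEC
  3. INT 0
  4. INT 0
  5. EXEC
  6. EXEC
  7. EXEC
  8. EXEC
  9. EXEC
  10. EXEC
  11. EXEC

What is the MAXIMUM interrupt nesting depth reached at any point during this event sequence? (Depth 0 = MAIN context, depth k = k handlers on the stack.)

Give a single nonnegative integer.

Answer: 2

Derivation:
Event 1 (EXEC): [MAIN] PC=0: INC 5 -> ACC=5 [depth=0]
Event 2 (EXEC): [MAIN] PC=1: INC 3 -> ACC=8 [depth=0]
Event 3 (INT 0): INT 0 arrives: push (MAIN, PC=2), enter IRQ0 at PC=0 (depth now 1) [depth=1]
Event 4 (INT 0): INT 0 arrives: push (IRQ0, PC=0), enter IRQ0 at PC=0 (depth now 2) [depth=2]
Event 5 (EXEC): [IRQ0] PC=0: DEC 1 -> ACC=7 [depth=2]
Event 6 (EXEC): [IRQ0] PC=1: IRET -> resume IRQ0 at PC=0 (depth now 1) [depth=1]
Event 7 (EXEC): [IRQ0] PC=0: DEC 1 -> ACC=6 [depth=1]
Event 8 (EXEC): [IRQ0] PC=1: IRET -> resume MAIN at PC=2 (depth now 0) [depth=0]
Event 9 (EXEC): [MAIN] PC=2: DEC 2 -> ACC=4 [depth=0]
Event 10 (EXEC): [MAIN] PC=3: NOP [depth=0]
Event 11 (EXEC): [MAIN] PC=4: HALT [depth=0]
Max depth observed: 2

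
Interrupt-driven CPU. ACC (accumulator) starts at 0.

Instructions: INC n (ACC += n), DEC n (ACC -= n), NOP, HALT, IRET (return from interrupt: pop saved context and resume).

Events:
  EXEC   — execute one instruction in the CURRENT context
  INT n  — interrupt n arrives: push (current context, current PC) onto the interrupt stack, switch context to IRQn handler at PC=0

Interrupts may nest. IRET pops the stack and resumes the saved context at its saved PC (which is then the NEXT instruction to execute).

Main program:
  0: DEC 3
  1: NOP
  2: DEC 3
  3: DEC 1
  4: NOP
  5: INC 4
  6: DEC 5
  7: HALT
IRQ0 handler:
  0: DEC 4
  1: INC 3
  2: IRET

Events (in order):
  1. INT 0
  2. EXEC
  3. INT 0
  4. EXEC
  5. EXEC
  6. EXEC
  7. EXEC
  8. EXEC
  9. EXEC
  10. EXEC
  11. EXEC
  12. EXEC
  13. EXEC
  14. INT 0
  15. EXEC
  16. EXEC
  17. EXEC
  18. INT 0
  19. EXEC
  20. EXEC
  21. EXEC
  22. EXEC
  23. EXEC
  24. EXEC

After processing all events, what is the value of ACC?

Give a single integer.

Event 1 (INT 0): INT 0 arrives: push (MAIN, PC=0), enter IRQ0 at PC=0 (depth now 1)
Event 2 (EXEC): [IRQ0] PC=0: DEC 4 -> ACC=-4
Event 3 (INT 0): INT 0 arrives: push (IRQ0, PC=1), enter IRQ0 at PC=0 (depth now 2)
Event 4 (EXEC): [IRQ0] PC=0: DEC 4 -> ACC=-8
Event 5 (EXEC): [IRQ0] PC=1: INC 3 -> ACC=-5
Event 6 (EXEC): [IRQ0] PC=2: IRET -> resume IRQ0 at PC=1 (depth now 1)
Event 7 (EXEC): [IRQ0] PC=1: INC 3 -> ACC=-2
Event 8 (EXEC): [IRQ0] PC=2: IRET -> resume MAIN at PC=0 (depth now 0)
Event 9 (EXEC): [MAIN] PC=0: DEC 3 -> ACC=-5
Event 10 (EXEC): [MAIN] PC=1: NOP
Event 11 (EXEC): [MAIN] PC=2: DEC 3 -> ACC=-8
Event 12 (EXEC): [MAIN] PC=3: DEC 1 -> ACC=-9
Event 13 (EXEC): [MAIN] PC=4: NOP
Event 14 (INT 0): INT 0 arrives: push (MAIN, PC=5), enter IRQ0 at PC=0 (depth now 1)
Event 15 (EXEC): [IRQ0] PC=0: DEC 4 -> ACC=-13
Event 16 (EXEC): [IRQ0] PC=1: INC 3 -> ACC=-10
Event 17 (EXEC): [IRQ0] PC=2: IRET -> resume MAIN at PC=5 (depth now 0)
Event 18 (INT 0): INT 0 arrives: push (MAIN, PC=5), enter IRQ0 at PC=0 (depth now 1)
Event 19 (EXEC): [IRQ0] PC=0: DEC 4 -> ACC=-14
Event 20 (EXEC): [IRQ0] PC=1: INC 3 -> ACC=-11
Event 21 (EXEC): [IRQ0] PC=2: IRET -> resume MAIN at PC=5 (depth now 0)
Event 22 (EXEC): [MAIN] PC=5: INC 4 -> ACC=-7
Event 23 (EXEC): [MAIN] PC=6: DEC 5 -> ACC=-12
Event 24 (EXEC): [MAIN] PC=7: HALT

Answer: -12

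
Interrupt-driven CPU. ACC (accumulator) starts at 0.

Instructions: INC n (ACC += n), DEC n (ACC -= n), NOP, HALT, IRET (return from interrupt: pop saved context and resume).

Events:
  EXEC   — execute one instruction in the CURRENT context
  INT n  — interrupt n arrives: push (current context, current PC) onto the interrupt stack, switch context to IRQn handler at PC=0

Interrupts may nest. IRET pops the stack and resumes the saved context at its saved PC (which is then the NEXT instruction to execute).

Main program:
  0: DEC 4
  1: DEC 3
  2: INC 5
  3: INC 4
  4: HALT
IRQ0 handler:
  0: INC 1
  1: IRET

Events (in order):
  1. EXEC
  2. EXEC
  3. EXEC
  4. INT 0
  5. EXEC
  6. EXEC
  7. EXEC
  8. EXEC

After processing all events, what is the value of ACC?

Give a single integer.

Event 1 (EXEC): [MAIN] PC=0: DEC 4 -> ACC=-4
Event 2 (EXEC): [MAIN] PC=1: DEC 3 -> ACC=-7
Event 3 (EXEC): [MAIN] PC=2: INC 5 -> ACC=-2
Event 4 (INT 0): INT 0 arrives: push (MAIN, PC=3), enter IRQ0 at PC=0 (depth now 1)
Event 5 (EXEC): [IRQ0] PC=0: INC 1 -> ACC=-1
Event 6 (EXEC): [IRQ0] PC=1: IRET -> resume MAIN at PC=3 (depth now 0)
Event 7 (EXEC): [MAIN] PC=3: INC 4 -> ACC=3
Event 8 (EXEC): [MAIN] PC=4: HALT

Answer: 3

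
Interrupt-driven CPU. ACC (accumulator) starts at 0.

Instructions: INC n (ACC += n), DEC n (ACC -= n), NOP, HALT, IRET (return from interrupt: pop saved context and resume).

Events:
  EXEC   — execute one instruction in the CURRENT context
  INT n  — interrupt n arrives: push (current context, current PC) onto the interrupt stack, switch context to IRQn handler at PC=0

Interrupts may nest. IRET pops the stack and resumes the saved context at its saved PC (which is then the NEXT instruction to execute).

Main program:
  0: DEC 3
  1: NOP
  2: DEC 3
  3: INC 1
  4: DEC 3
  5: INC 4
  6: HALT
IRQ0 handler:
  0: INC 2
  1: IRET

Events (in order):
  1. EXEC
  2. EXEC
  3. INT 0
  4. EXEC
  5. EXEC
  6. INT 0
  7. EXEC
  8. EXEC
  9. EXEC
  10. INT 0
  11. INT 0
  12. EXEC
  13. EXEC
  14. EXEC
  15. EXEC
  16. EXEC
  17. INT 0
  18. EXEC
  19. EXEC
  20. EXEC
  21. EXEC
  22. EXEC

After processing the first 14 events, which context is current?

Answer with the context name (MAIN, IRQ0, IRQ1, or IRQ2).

Answer: IRQ0

Derivation:
Event 1 (EXEC): [MAIN] PC=0: DEC 3 -> ACC=-3
Event 2 (EXEC): [MAIN] PC=1: NOP
Event 3 (INT 0): INT 0 arrives: push (MAIN, PC=2), enter IRQ0 at PC=0 (depth now 1)
Event 4 (EXEC): [IRQ0] PC=0: INC 2 -> ACC=-1
Event 5 (EXEC): [IRQ0] PC=1: IRET -> resume MAIN at PC=2 (depth now 0)
Event 6 (INT 0): INT 0 arrives: push (MAIN, PC=2), enter IRQ0 at PC=0 (depth now 1)
Event 7 (EXEC): [IRQ0] PC=0: INC 2 -> ACC=1
Event 8 (EXEC): [IRQ0] PC=1: IRET -> resume MAIN at PC=2 (depth now 0)
Event 9 (EXEC): [MAIN] PC=2: DEC 3 -> ACC=-2
Event 10 (INT 0): INT 0 arrives: push (MAIN, PC=3), enter IRQ0 at PC=0 (depth now 1)
Event 11 (INT 0): INT 0 arrives: push (IRQ0, PC=0), enter IRQ0 at PC=0 (depth now 2)
Event 12 (EXEC): [IRQ0] PC=0: INC 2 -> ACC=0
Event 13 (EXEC): [IRQ0] PC=1: IRET -> resume IRQ0 at PC=0 (depth now 1)
Event 14 (EXEC): [IRQ0] PC=0: INC 2 -> ACC=2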